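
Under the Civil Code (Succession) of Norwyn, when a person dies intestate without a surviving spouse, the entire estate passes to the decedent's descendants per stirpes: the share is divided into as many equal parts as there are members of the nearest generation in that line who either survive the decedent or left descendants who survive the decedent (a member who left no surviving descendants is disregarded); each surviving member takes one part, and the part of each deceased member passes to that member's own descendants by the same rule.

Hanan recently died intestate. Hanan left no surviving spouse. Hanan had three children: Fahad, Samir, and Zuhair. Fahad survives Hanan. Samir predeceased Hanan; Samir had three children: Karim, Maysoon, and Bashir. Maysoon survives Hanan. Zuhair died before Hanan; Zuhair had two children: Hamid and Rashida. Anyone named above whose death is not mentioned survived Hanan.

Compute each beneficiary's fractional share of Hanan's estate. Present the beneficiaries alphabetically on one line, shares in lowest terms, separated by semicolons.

Bashir 1/9; Fahad 1/3; Hamid 1/6; Karim 1/9; Maysoon 1/9; Rashida 1/6

There is no surviving spouse, so the entire estate passes to Hanan's descendants per stirpes.
The estate is divided into 3 equal shares of 1/3 among Fahad, Samir, Zuhair.
Fahad is living and takes 1/3.
Samir predeceased; the 1/3 allotted to Samir's branch passes to Samir's issue by representation.
The 1/3 is divided into 3 equal shares of 1/9 among Karim, Maysoon, Bashir.
Karim is living and takes 1/9.
Maysoon is living and takes 1/9.
Bashir is living and takes 1/9.
Zuhair predeceased; the 1/3 allotted to Zuhair's branch passes to Zuhair's issue by representation.
The 1/3 is divided into 2 equal shares of 1/6 among Hamid, Rashida.
Hamid is living and takes 1/6.
Rashida is living and takes 1/6.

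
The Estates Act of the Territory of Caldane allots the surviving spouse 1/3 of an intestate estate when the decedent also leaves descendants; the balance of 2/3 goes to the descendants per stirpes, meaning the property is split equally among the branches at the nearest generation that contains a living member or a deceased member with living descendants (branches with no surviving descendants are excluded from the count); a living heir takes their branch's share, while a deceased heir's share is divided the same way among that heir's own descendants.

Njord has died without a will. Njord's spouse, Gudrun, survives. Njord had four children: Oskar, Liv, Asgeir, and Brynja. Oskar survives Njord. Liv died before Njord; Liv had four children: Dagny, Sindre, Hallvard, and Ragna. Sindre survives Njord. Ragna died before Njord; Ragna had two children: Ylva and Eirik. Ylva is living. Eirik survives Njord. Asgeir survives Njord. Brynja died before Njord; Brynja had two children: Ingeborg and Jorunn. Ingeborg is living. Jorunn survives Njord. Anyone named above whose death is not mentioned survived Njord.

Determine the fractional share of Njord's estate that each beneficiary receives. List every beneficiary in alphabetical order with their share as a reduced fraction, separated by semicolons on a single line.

Asgeir 1/6; Dagny 1/24; Eirik 1/48; Gudrun 1/3; Hallvard 1/24; Ingeborg 1/12; Jorunn 1/12; Oskar 1/6; Sindre 1/24; Ylva 1/48

Gudrun, as surviving spouse, takes 1/3.
The remaining 2/3 passes to Njord's descendants per stirpes.
The 2/3 is divided into 4 equal shares of 1/6 among Oskar, Liv, Asgeir, Brynja.
Oskar is living and takes 1/6.
Liv predeceased; the 1/6 allotted to Liv's branch passes to Liv's issue by representation.
The 1/6 is divided into 4 equal shares of 1/24 among Dagny, Sindre, Hallvard, Ragna.
Dagny is living and takes 1/24.
Sindre is living and takes 1/24.
Hallvard is living and takes 1/24.
Ragna predeceased; the 1/24 allotted to Ragna's branch passes to Ragna's issue by representation.
The 1/24 is divided into 2 equal shares of 1/48 among Ylva, Eirik.
Ylva is living and takes 1/48.
Eirik is living and takes 1/48.
Asgeir is living and takes 1/6.
Brynja predeceased; the 1/6 allotted to Brynja's branch passes to Brynja's issue by representation.
The 1/6 is divided into 2 equal shares of 1/12 among Ingeborg, Jorunn.
Ingeborg is living and takes 1/12.
Jorunn is living and takes 1/12.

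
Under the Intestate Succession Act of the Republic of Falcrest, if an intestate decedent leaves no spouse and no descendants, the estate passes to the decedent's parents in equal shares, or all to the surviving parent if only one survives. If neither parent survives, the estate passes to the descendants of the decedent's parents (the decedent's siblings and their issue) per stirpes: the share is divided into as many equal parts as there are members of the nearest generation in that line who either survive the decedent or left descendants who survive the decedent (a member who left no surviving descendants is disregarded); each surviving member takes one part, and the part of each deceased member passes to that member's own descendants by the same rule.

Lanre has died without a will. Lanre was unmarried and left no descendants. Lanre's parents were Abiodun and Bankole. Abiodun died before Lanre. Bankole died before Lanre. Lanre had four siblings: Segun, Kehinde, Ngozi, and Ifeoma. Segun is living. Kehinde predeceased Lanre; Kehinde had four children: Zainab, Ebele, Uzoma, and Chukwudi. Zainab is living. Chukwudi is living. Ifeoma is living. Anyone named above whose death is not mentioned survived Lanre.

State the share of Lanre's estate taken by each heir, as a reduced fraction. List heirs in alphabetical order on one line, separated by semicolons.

Neither parent survives and there are no descendants, so the estate passes to Lanre's siblings and their issue per stirpes.
The estate is divided into 4 equal shares of 1/4 among Segun, Kehinde, Ngozi, Ifeoma.
Segun is living and takes 1/4.
Kehinde predeceased; the 1/4 allotted to Kehinde's branch passes to Kehinde's issue by representation.
The 1/4 is divided into 4 equal shares of 1/16 among Zainab, Ebele, Uzoma, Chukwudi.
Zainab is living and takes 1/16.
Ebele is living and takes 1/16.
Uzoma is living and takes 1/16.
Chukwudi is living and takes 1/16.
Ngozi is living and takes 1/4.
Ifeoma is living and takes 1/4.

Chukwudi 1/16; Ebele 1/16; Ifeoma 1/4; Ngozi 1/4; Segun 1/4; Uzoma 1/16; Zainab 1/16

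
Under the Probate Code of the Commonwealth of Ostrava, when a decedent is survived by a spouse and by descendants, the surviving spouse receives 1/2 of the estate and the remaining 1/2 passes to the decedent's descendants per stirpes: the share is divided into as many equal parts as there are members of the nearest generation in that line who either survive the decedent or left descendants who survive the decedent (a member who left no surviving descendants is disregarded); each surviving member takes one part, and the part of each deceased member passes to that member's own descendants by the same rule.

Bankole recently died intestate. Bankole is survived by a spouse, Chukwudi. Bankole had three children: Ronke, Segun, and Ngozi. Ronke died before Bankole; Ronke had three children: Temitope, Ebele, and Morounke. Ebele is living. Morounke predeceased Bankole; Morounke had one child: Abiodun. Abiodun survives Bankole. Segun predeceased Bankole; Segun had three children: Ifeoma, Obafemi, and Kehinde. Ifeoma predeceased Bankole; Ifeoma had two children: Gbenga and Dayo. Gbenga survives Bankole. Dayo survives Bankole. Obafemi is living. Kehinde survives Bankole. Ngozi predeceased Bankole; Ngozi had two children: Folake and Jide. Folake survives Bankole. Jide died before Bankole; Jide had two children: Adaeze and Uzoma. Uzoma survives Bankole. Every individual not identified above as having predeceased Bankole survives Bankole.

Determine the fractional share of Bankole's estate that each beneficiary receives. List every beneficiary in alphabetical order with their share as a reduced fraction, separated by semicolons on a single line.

Chukwudi, as surviving spouse, takes 1/2.
The remaining 1/2 passes to Bankole's descendants per stirpes.
The 1/2 is divided into 3 equal shares of 1/6 among Ronke, Segun, Ngozi.
Ronke predeceased; the 1/6 allotted to Ronke's branch passes to Ronke's issue by representation.
The 1/6 is divided into 3 equal shares of 1/18 among Temitope, Ebele, Morounke.
Temitope is living and takes 1/18.
Ebele is living and takes 1/18.
Morounke predeceased; the 1/18 allotted to Morounke's branch passes to Morounke's issue by representation.
Abiodun is the sole taker at this level and receives the full 1/18.
Segun predeceased; the 1/6 allotted to Segun's branch passes to Segun's issue by representation.
The 1/6 is divided into 3 equal shares of 1/18 among Ifeoma, Obafemi, Kehinde.
Ifeoma predeceased; the 1/18 allotted to Ifeoma's branch passes to Ifeoma's issue by representation.
The 1/18 is divided into 2 equal shares of 1/36 among Gbenga, Dayo.
Gbenga is living and takes 1/36.
Dayo is living and takes 1/36.
Obafemi is living and takes 1/18.
Kehinde is living and takes 1/18.
Ngozi predeceased; the 1/6 allotted to Ngozi's branch passes to Ngozi's issue by representation.
The 1/6 is divided into 2 equal shares of 1/12 among Folake, Jide.
Folake is living and takes 1/12.
Jide predeceased; the 1/12 allotted to Jide's branch passes to Jide's issue by representation.
The 1/12 is divided into 2 equal shares of 1/24 among Adaeze, Uzoma.
Adaeze is living and takes 1/24.
Uzoma is living and takes 1/24.

Abiodun 1/18; Adaeze 1/24; Chukwudi 1/2; Dayo 1/36; Ebele 1/18; Folake 1/12; Gbenga 1/36; Kehinde 1/18; Obafemi 1/18; Temitope 1/18; Uzoma 1/24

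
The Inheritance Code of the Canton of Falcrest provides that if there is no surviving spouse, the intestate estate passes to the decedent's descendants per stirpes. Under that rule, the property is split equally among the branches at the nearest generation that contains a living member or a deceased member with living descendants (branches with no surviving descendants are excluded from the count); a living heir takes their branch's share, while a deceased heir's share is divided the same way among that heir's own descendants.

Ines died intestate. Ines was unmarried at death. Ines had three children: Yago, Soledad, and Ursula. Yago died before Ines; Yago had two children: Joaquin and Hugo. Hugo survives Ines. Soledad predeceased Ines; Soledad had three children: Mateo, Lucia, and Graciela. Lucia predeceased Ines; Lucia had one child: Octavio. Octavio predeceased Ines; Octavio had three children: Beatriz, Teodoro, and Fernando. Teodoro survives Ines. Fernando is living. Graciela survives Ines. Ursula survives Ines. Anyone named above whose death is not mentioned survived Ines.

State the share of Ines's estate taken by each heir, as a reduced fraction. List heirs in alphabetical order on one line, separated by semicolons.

Beatriz 1/27; Fernando 1/27; Graciela 1/9; Hugo 1/6; Joaquin 1/6; Mateo 1/9; Teodoro 1/27; Ursula 1/3

There is no surviving spouse, so the entire estate passes to Ines's descendants per stirpes.
The estate is divided into 3 equal shares of 1/3 among Yago, Soledad, Ursula.
Yago predeceased; the 1/3 allotted to Yago's branch passes to Yago's issue by representation.
The 1/3 is divided into 2 equal shares of 1/6 among Joaquin, Hugo.
Joaquin is living and takes 1/6.
Hugo is living and takes 1/6.
Soledad predeceased; the 1/3 allotted to Soledad's branch passes to Soledad's issue by representation.
The 1/3 is divided into 3 equal shares of 1/9 among Mateo, Lucia, Graciela.
Mateo is living and takes 1/9.
Lucia predeceased; the 1/9 allotted to Lucia's branch passes to Lucia's issue by representation.
Octavio's line is the sole branch at this level, so the full 1/9 passes to Octavio's issue by representation.
The 1/9 is divided into 3 equal shares of 1/27 among Beatriz, Teodoro, Fernando.
Beatriz is living and takes 1/27.
Teodoro is living and takes 1/27.
Fernando is living and takes 1/27.
Graciela is living and takes 1/9.
Ursula is living and takes 1/3.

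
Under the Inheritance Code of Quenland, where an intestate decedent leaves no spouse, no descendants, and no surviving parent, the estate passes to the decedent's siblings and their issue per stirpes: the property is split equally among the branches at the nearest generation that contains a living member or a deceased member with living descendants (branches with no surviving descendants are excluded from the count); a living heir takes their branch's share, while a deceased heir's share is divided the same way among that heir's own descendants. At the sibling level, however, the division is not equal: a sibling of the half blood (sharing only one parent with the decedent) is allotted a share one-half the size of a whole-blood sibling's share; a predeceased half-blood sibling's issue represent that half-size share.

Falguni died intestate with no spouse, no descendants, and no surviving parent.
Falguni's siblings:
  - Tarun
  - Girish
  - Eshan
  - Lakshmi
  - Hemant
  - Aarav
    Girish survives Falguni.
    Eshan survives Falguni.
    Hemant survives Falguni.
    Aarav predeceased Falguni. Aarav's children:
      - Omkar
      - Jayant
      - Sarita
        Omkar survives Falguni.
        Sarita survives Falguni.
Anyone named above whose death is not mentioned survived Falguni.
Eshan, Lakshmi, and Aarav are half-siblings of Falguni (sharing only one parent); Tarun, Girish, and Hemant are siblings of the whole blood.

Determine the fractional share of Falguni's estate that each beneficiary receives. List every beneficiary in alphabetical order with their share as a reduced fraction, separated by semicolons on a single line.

Eshan 1/9; Girish 2/9; Hemant 2/9; Jayant 1/27; Lakshmi 1/9; Omkar 1/27; Sarita 1/27; Tarun 2/9

No spouse, descendants, or parent survives, so the estate passes to Falguni's siblings per stirpes.
Half-blood siblings count for one-half the weight of whole-blood siblings at the initial division.
Dividing 1 in proportion to weights (total weight 9/2): Tarun (weight 1) → 2/9; Girish (weight 1) → 2/9; Eshan (weight 1/2) → 1/9; Lakshmi (weight 1/2) → 1/9; Hemant (weight 1) → 2/9; Aarav (weight 1/2) → 1/9.
Tarun is living and takes 2/9.
Girish is living and takes 2/9.
Eshan is living and takes 1/9.
Lakshmi is living and takes 1/9.
Hemant is living and takes 2/9.
Aarav predeceased; the 1/9 allotted to Aarav's branch passes to Aarav's issue by representation.
The 1/9 is divided into 3 equal shares of 1/27 among Omkar, Jayant, Sarita.
Omkar is living and takes 1/27.
Jayant is living and takes 1/27.
Sarita is living and takes 1/27.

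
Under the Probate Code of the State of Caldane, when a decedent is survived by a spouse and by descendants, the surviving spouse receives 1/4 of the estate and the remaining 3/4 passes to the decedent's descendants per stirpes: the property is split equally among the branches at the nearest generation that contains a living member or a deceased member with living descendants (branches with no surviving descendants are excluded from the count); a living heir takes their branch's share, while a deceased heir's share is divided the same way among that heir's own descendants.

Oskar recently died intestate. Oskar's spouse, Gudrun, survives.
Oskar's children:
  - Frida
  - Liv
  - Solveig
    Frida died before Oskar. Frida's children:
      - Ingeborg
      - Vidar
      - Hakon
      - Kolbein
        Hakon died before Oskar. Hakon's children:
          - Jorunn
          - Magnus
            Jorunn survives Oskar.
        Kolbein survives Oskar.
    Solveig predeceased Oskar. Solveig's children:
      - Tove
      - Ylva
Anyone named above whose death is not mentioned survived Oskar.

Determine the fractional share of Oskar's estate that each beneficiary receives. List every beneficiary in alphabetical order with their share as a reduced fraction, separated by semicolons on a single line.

Gudrun 1/4; Ingeborg 1/16; Jorunn 1/32; Kolbein 1/16; Liv 1/4; Magnus 1/32; Tove 1/8; Vidar 1/16; Ylva 1/8

Gudrun, as surviving spouse, takes 1/4.
The remaining 3/4 passes to Oskar's descendants per stirpes.
The 3/4 is divided into 3 equal shares of 1/4 among Frida, Liv, Solveig.
Frida predeceased; the 1/4 allotted to Frida's branch passes to Frida's issue by representation.
The 1/4 is divided into 4 equal shares of 1/16 among Ingeborg, Vidar, Hakon, Kolbein.
Ingeborg is living and takes 1/16.
Vidar is living and takes 1/16.
Hakon predeceased; the 1/16 allotted to Hakon's branch passes to Hakon's issue by representation.
The 1/16 is divided into 2 equal shares of 1/32 among Jorunn, Magnus.
Jorunn is living and takes 1/32.
Magnus is living and takes 1/32.
Kolbein is living and takes 1/16.
Liv is living and takes 1/4.
Solveig predeceased; the 1/4 allotted to Solveig's branch passes to Solveig's issue by representation.
The 1/4 is divided into 2 equal shares of 1/8 among Tove, Ylva.
Tove is living and takes 1/8.
Ylva is living and takes 1/8.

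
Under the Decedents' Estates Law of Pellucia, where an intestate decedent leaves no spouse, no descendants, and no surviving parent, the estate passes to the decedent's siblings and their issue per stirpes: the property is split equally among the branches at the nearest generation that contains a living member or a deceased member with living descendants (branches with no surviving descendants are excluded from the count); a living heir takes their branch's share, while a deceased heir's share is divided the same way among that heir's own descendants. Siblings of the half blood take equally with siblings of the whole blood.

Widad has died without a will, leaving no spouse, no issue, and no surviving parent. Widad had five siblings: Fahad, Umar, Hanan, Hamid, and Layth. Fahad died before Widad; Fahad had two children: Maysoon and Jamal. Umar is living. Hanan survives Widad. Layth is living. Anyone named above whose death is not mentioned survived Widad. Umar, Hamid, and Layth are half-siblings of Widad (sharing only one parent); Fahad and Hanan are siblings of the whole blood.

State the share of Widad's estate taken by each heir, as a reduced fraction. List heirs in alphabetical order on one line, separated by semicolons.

Hamid 1/5; Hanan 1/5; Jamal 1/10; Layth 1/5; Maysoon 1/10; Umar 1/5

No spouse, descendants, or parent survives, so the estate passes to Widad's siblings per stirpes.
Half-blood and whole-blood siblings take equally under the stated rule.
The estate is divided into 5 equal shares of 1/5 among Fahad, Umar, Hanan, Hamid, Layth.
Fahad predeceased; the 1/5 allotted to Fahad's branch passes to Fahad's issue by representation.
The 1/5 is divided into 2 equal shares of 1/10 among Maysoon, Jamal.
Maysoon is living and takes 1/10.
Jamal is living and takes 1/10.
Umar is living and takes 1/5.
Hanan is living and takes 1/5.
Hamid is living and takes 1/5.
Layth is living and takes 1/5.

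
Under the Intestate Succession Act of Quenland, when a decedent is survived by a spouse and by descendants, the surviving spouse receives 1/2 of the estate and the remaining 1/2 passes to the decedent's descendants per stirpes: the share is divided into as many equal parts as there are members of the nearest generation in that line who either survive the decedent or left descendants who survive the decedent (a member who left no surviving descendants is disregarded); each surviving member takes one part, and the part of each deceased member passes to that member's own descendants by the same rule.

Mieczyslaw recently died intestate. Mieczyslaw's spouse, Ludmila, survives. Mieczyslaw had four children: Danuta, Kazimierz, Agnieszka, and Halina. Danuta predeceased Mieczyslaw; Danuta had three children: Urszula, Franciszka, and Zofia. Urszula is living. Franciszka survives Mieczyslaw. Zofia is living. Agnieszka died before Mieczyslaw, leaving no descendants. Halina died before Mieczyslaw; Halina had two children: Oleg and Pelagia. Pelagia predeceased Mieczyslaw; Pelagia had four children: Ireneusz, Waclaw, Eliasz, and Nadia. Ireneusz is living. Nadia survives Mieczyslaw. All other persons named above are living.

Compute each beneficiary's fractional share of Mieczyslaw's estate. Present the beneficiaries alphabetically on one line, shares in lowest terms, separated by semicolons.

Ludmila, as surviving spouse, takes 1/2.
The remaining 1/2 passes to Mieczyslaw's descendants per stirpes.
Agnieszka left no surviving issue, so that branch lapses and is disregarded.
The 1/2 is divided into 3 equal shares of 1/6 among Danuta, Kazimierz, Halina.
Danuta predeceased; the 1/6 allotted to Danuta's branch passes to Danuta's issue by representation.
The 1/6 is divided into 3 equal shares of 1/18 among Urszula, Franciszka, Zofia.
Urszula is living and takes 1/18.
Franciszka is living and takes 1/18.
Zofia is living and takes 1/18.
Kazimierz is living and takes 1/6.
Halina predeceased; the 1/6 allotted to Halina's branch passes to Halina's issue by representation.
The 1/6 is divided into 2 equal shares of 1/12 among Oleg, Pelagia.
Oleg is living and takes 1/12.
Pelagia predeceased; the 1/12 allotted to Pelagia's branch passes to Pelagia's issue by representation.
The 1/12 is divided into 4 equal shares of 1/48 among Ireneusz, Waclaw, Eliasz, Nadia.
Ireneusz is living and takes 1/48.
Waclaw is living and takes 1/48.
Eliasz is living and takes 1/48.
Nadia is living and takes 1/48.

Eliasz 1/48; Franciszka 1/18; Ireneusz 1/48; Kazimierz 1/6; Ludmila 1/2; Nadia 1/48; Oleg 1/12; Urszula 1/18; Waclaw 1/48; Zofia 1/18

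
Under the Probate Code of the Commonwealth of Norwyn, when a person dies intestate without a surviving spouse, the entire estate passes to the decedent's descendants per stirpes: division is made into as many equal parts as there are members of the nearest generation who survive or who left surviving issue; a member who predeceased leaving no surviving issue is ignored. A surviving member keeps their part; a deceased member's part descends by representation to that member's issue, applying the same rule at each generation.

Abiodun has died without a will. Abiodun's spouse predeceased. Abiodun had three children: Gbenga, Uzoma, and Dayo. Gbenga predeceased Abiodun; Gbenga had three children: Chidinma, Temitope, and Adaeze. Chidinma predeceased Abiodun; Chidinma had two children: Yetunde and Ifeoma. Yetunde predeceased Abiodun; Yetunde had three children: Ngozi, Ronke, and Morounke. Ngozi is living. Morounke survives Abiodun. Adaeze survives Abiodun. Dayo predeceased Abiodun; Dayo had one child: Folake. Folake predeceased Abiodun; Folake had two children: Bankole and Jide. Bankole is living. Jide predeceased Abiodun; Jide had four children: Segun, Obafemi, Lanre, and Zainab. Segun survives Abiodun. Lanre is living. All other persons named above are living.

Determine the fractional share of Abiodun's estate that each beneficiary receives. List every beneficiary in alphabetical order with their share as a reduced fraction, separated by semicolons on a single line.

Adaeze 1/9; Bankole 1/6; Ifeoma 1/18; Lanre 1/24; Morounke 1/54; Ngozi 1/54; Obafemi 1/24; Ronke 1/54; Segun 1/24; Temitope 1/9; Uzoma 1/3; Zainab 1/24

There is no surviving spouse, so the entire estate passes to Abiodun's descendants per stirpes.
The estate is divided into 3 equal shares of 1/3 among Gbenga, Uzoma, Dayo.
Gbenga predeceased; the 1/3 allotted to Gbenga's branch passes to Gbenga's issue by representation.
The 1/3 is divided into 3 equal shares of 1/9 among Chidinma, Temitope, Adaeze.
Chidinma predeceased; the 1/9 allotted to Chidinma's branch passes to Chidinma's issue by representation.
The 1/9 is divided into 2 equal shares of 1/18 among Yetunde, Ifeoma.
Yetunde predeceased; the 1/18 allotted to Yetunde's branch passes to Yetunde's issue by representation.
The 1/18 is divided into 3 equal shares of 1/54 among Ngozi, Ronke, Morounke.
Ngozi is living and takes 1/54.
Ronke is living and takes 1/54.
Morounke is living and takes 1/54.
Ifeoma is living and takes 1/18.
Temitope is living and takes 1/9.
Adaeze is living and takes 1/9.
Uzoma is living and takes 1/3.
Dayo predeceased; the 1/3 allotted to Dayo's branch passes to Dayo's issue by representation.
Folake's line is the sole branch at this level, so the full 1/3 passes to Folake's issue by representation.
The 1/3 is divided into 2 equal shares of 1/6 among Bankole, Jide.
Bankole is living and takes 1/6.
Jide predeceased; the 1/6 allotted to Jide's branch passes to Jide's issue by representation.
The 1/6 is divided into 4 equal shares of 1/24 among Segun, Obafemi, Lanre, Zainab.
Segun is living and takes 1/24.
Obafemi is living and takes 1/24.
Lanre is living and takes 1/24.
Zainab is living and takes 1/24.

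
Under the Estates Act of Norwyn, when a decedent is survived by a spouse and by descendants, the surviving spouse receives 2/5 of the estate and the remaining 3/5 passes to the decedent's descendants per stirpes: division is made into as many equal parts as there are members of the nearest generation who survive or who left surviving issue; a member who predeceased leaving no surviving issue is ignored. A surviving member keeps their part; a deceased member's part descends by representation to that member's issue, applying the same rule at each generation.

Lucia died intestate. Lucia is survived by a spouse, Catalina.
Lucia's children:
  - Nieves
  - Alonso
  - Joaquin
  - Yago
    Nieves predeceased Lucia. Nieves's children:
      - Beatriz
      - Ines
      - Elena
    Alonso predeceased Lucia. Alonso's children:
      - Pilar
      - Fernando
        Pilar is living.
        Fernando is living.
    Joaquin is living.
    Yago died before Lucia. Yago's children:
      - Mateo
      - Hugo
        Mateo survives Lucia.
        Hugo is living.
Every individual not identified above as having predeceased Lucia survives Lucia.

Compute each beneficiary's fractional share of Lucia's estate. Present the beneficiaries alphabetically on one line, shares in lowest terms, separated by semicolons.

Catalina, as surviving spouse, takes 2/5.
The remaining 3/5 passes to Lucia's descendants per stirpes.
The 3/5 is divided into 4 equal shares of 3/20 among Nieves, Alonso, Joaquin, Yago.
Nieves predeceased; the 3/20 allotted to Nieves's branch passes to Nieves's issue by representation.
The 3/20 is divided into 3 equal shares of 1/20 among Beatriz, Ines, Elena.
Beatriz is living and takes 1/20.
Ines is living and takes 1/20.
Elena is living and takes 1/20.
Alonso predeceased; the 3/20 allotted to Alonso's branch passes to Alonso's issue by representation.
The 3/20 is divided into 2 equal shares of 3/40 among Pilar, Fernando.
Pilar is living and takes 3/40.
Fernando is living and takes 3/40.
Joaquin is living and takes 3/20.
Yago predeceased; the 3/20 allotted to Yago's branch passes to Yago's issue by representation.
The 3/20 is divided into 2 equal shares of 3/40 among Mateo, Hugo.
Mateo is living and takes 3/40.
Hugo is living and takes 3/40.

Beatriz 1/20; Catalina 2/5; Elena 1/20; Fernando 3/40; Hugo 3/40; Ines 1/20; Joaquin 3/20; Mateo 3/40; Pilar 3/40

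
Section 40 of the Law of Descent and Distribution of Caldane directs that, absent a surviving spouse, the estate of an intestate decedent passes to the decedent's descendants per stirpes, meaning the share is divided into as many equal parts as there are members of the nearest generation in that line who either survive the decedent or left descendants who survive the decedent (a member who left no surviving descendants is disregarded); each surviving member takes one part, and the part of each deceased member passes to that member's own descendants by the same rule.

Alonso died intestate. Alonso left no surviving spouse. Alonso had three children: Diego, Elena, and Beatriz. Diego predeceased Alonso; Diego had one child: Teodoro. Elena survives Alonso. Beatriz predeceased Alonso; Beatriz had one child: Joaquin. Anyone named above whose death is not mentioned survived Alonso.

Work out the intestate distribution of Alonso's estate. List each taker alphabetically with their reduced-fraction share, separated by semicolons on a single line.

There is no surviving spouse, so the entire estate passes to Alonso's descendants per stirpes.
The estate is divided into 3 equal shares of 1/3 among Diego, Elena, Beatriz.
Diego predeceased; the 1/3 allotted to Diego's branch passes to Diego's issue by representation.
Teodoro is the sole taker at this level and receives the full 1/3.
Elena is living and takes 1/3.
Beatriz predeceased; the 1/3 allotted to Beatriz's branch passes to Beatriz's issue by representation.
Joaquin is the sole taker at this level and receives the full 1/3.

Elena 1/3; Joaquin 1/3; Teodoro 1/3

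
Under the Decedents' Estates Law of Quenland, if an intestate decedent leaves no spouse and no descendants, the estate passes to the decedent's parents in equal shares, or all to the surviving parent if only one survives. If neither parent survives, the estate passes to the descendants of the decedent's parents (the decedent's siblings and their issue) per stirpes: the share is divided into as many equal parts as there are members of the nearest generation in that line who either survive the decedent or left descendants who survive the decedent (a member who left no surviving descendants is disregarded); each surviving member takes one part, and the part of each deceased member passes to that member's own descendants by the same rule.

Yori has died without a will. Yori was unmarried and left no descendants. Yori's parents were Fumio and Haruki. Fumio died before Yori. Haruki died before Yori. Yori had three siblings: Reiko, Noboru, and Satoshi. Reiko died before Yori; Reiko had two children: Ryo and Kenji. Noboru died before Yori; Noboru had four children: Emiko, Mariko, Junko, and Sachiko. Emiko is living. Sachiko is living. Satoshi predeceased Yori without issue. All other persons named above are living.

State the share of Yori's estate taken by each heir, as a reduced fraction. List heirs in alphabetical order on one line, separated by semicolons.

Emiko 1/8; Junko 1/8; Kenji 1/4; Mariko 1/8; Ryo 1/4; Sachiko 1/8

Neither parent survives and there are no descendants, so the estate passes to Yori's siblings and their issue per stirpes.
Satoshi left no surviving issue, so that branch lapses and is disregarded.
The estate is divided into 2 equal shares of 1/2 among Reiko, Noboru.
Reiko predeceased; the 1/2 allotted to Reiko's branch passes to Reiko's issue by representation.
The 1/2 is divided into 2 equal shares of 1/4 among Ryo, Kenji.
Ryo is living and takes 1/4.
Kenji is living and takes 1/4.
Noboru predeceased; the 1/2 allotted to Noboru's branch passes to Noboru's issue by representation.
The 1/2 is divided into 4 equal shares of 1/8 among Emiko, Mariko, Junko, Sachiko.
Emiko is living and takes 1/8.
Mariko is living and takes 1/8.
Junko is living and takes 1/8.
Sachiko is living and takes 1/8.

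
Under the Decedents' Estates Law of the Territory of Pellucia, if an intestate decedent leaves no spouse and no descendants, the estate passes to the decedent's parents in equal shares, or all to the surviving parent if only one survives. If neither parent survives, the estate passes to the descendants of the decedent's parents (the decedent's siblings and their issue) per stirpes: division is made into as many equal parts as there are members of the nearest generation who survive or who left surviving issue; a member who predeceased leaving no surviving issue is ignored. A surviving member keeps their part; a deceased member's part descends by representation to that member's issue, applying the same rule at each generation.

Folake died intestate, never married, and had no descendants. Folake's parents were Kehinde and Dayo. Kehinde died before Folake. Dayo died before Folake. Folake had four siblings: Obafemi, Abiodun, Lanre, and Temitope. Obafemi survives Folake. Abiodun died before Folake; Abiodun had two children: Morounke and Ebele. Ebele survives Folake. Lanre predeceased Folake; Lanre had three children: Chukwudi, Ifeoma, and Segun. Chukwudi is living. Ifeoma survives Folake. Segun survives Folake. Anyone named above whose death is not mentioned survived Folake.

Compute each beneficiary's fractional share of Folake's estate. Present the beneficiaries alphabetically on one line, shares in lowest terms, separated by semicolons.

Chukwudi 1/12; Ebele 1/8; Ifeoma 1/12; Morounke 1/8; Obafemi 1/4; Segun 1/12; Temitope 1/4

Neither parent survives and there are no descendants, so the estate passes to Folake's siblings and their issue per stirpes.
The estate is divided into 4 equal shares of 1/4 among Obafemi, Abiodun, Lanre, Temitope.
Obafemi is living and takes 1/4.
Abiodun predeceased; the 1/4 allotted to Abiodun's branch passes to Abiodun's issue by representation.
The 1/4 is divided into 2 equal shares of 1/8 among Morounke, Ebele.
Morounke is living and takes 1/8.
Ebele is living and takes 1/8.
Lanre predeceased; the 1/4 allotted to Lanre's branch passes to Lanre's issue by representation.
The 1/4 is divided into 3 equal shares of 1/12 among Chukwudi, Ifeoma, Segun.
Chukwudi is living and takes 1/12.
Ifeoma is living and takes 1/12.
Segun is living and takes 1/12.
Temitope is living and takes 1/4.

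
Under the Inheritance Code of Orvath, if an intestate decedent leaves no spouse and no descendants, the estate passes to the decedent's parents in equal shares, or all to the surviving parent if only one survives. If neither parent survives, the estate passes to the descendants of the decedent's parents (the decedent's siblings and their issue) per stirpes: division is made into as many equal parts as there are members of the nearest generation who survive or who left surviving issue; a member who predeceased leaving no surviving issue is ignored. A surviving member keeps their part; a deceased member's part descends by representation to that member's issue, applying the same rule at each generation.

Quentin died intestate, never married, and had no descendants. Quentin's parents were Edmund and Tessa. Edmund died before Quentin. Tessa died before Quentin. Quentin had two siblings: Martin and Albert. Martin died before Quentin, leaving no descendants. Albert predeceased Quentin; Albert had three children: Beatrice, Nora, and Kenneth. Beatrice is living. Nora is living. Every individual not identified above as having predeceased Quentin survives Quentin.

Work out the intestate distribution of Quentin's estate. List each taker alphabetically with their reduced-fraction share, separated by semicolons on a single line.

Neither parent survives and there are no descendants, so the estate passes to Quentin's siblings and their issue per stirpes.
Martin left no surviving issue, so that branch lapses and is disregarded.
Albert's line is the sole branch at this level, so the full 1 passes to Albert's issue by representation.
The estate is divided into 3 equal shares of 1/3 among Beatrice, Nora, Kenneth.
Beatrice is living and takes 1/3.
Nora is living and takes 1/3.
Kenneth is living and takes 1/3.

Beatrice 1/3; Kenneth 1/3; Nora 1/3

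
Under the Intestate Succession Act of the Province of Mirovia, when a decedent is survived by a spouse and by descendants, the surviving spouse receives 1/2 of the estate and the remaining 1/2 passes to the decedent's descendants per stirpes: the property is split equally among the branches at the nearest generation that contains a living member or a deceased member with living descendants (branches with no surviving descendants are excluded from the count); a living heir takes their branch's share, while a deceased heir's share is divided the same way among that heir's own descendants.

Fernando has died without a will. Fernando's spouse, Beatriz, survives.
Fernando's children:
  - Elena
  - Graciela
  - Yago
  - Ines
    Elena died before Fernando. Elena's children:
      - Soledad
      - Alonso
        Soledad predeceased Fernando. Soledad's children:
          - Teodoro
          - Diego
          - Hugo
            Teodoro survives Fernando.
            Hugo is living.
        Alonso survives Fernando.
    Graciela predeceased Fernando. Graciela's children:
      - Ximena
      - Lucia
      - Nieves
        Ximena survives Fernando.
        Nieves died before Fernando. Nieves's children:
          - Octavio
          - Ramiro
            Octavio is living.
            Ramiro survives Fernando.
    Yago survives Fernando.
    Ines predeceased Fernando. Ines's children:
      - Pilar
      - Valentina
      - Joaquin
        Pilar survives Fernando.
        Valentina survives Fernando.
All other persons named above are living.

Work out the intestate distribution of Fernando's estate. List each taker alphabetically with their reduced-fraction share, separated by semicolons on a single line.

Alonso 1/16; Beatriz 1/2; Diego 1/48; Hugo 1/48; Joaquin 1/24; Lucia 1/24; Octavio 1/48; Pilar 1/24; Ramiro 1/48; Teodoro 1/48; Valentina 1/24; Ximena 1/24; Yago 1/8

Beatriz, as surviving spouse, takes 1/2.
The remaining 1/2 passes to Fernando's descendants per stirpes.
The 1/2 is divided into 4 equal shares of 1/8 among Elena, Graciela, Yago, Ines.
Elena predeceased; the 1/8 allotted to Elena's branch passes to Elena's issue by representation.
The 1/8 is divided into 2 equal shares of 1/16 among Soledad, Alonso.
Soledad predeceased; the 1/16 allotted to Soledad's branch passes to Soledad's issue by representation.
The 1/16 is divided into 3 equal shares of 1/48 among Teodoro, Diego, Hugo.
Teodoro is living and takes 1/48.
Diego is living and takes 1/48.
Hugo is living and takes 1/48.
Alonso is living and takes 1/16.
Graciela predeceased; the 1/8 allotted to Graciela's branch passes to Graciela's issue by representation.
The 1/8 is divided into 3 equal shares of 1/24 among Ximena, Lucia, Nieves.
Ximena is living and takes 1/24.
Lucia is living and takes 1/24.
Nieves predeceased; the 1/24 allotted to Nieves's branch passes to Nieves's issue by representation.
The 1/24 is divided into 2 equal shares of 1/48 among Octavio, Ramiro.
Octavio is living and takes 1/48.
Ramiro is living and takes 1/48.
Yago is living and takes 1/8.
Ines predeceased; the 1/8 allotted to Ines's branch passes to Ines's issue by representation.
The 1/8 is divided into 3 equal shares of 1/24 among Pilar, Valentina, Joaquin.
Pilar is living and takes 1/24.
Valentina is living and takes 1/24.
Joaquin is living and takes 1/24.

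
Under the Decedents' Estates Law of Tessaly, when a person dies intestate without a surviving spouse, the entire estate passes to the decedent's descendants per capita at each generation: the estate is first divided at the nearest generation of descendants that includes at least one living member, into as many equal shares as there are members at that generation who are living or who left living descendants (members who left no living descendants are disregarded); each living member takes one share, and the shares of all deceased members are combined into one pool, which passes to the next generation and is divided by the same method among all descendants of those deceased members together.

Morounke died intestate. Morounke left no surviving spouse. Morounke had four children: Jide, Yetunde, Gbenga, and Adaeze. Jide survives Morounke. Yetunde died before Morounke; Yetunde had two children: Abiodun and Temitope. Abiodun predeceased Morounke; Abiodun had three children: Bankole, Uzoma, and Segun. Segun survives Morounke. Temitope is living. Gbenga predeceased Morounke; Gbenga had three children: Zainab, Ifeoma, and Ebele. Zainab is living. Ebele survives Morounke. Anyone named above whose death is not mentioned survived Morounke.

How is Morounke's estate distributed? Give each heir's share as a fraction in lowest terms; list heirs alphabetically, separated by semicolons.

There is no surviving spouse, so the entire estate passes to Morounke's descendants per capita at each generation.
At generation 1 (Jide, Yetunde, Gbenga, Adaeze) there are 4 shares of (1)/4 = 1/4 each.
Living: Jide and Adaeze — each takes 1/4.
Deceased: Yetunde and Gbenga. Their combined 1/2 is pooled and carried to generation 2.
At generation 2 (Abiodun, Temitope, Zainab, Ifeoma, Ebele) there are 5 shares of (1/2)/5 = 1/10 each.
Living: Temitope, Zainab, Ifeoma, and Ebele — each takes 1/10.
Deceased: Abiodun. That 1/10 share is carried to generation 3.
At generation 3 (Bankole, Uzoma, Segun) there are 3 shares of (1/10)/3 = 1/30 each.
Living: Bankole, Uzoma, and Segun — each takes 1/30.

Adaeze 1/4; Bankole 1/30; Ebele 1/10; Ifeoma 1/10; Jide 1/4; Segun 1/30; Temitope 1/10; Uzoma 1/30; Zainab 1/10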